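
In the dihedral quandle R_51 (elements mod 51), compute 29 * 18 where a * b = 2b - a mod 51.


29 * 18 = 2*18 - 29 mod 51
= 36 - 29 mod 51
= 7 mod 51 = 7

7


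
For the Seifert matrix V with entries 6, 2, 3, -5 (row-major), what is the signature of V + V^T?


Step 1: V + V^T = [[12, 5], [5, -10]]
Step 2: trace = 2, det = -145
Step 3: Discriminant = 2^2 - 4*(-145) = 584
Step 4: Eigenvalues: 13.083, -11.083
Step 5: Signature = (# positive eigenvalues) - (# negative eigenvalues) = 0

0


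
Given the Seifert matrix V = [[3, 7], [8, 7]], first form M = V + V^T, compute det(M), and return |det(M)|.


Step 1: Form V + V^T where V = [[3, 7], [8, 7]]
  V^T = [[3, 8], [7, 7]]
  V + V^T = [[6, 15], [15, 14]]
Step 2: det(V + V^T) = 6*14 - 15*15
  = 84 - 225 = -141
Step 3: Knot determinant = |det(V + V^T)| = |-141| = 141

141


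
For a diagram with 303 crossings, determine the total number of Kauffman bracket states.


Each crossing contributes 2 choices (A-smoothing or B-smoothing).
Total states = 2^303 = 16296287810675888690147565507275025288411747149327490005089123594835050398106693649467179008

16296287810675888690147565507275025288411747149327490005089123594835050398106693649467179008


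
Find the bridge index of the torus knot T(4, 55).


The bridge number of T(p,q) is min(p,q).
min(4, 55) = 4

4


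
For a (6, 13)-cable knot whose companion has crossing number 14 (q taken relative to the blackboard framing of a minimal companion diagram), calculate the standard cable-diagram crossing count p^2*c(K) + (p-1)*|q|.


Step 1: Each of the c(K) crossings of the companion diagram becomes p*p = p^2 crossings among the p parallel strands, and each of the |q| twists s_1 s_2 ... s_(p-1) adds (p-1) crossings.
  Crossings = p^2 * c(K) + (p-1)*|q|
Step 2: = 6^2 * 14 + (6-1)*13
Step 3: = 36*14 + 5*13
Step 4: = 504 + 65 = 569

569


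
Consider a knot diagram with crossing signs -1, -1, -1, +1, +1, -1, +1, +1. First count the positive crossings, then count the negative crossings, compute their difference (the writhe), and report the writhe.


Step 1: Count positive crossings (+1).
Positive crossings: 4
Step 2: Count negative crossings (-1).
Negative crossings: 4
Step 3: Writhe = (positive) - (negative)
w = 4 - 4 = 0
Step 4: |w| = 0, and w is zero

0


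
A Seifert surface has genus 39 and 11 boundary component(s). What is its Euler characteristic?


chi = 2 - 2g - b
= 2 - 2*39 - 11
= 2 - 78 - 11 = -87

-87


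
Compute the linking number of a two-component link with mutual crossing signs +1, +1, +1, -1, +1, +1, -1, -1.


Step 1: Count positive crossings: 5
Step 2: Count negative crossings: 3
Step 3: Sum of signs = 5 - 3 = 2
Step 4: Linking number = sum/2 = 2/2 = 1

1


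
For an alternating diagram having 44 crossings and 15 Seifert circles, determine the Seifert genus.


For alternating knots, g = (c - s + 1)/2.
= (44 - 15 + 1)/2
= 30/2 = 15

15


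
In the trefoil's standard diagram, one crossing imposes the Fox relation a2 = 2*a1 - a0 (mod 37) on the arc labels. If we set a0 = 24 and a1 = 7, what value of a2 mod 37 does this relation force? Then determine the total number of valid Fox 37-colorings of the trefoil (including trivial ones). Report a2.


Step 1: Apply the given crossing relation 2*a1 - a0 - a2 = 0 (mod 37).
  a2 = 2*a1 - a0 mod 37
  a2 = 2*7 - 24 mod 37
  a2 = 14 - 24 mod 37
  a2 = -10 mod 37 = 27
Step 2: The trefoil has determinant 3.
  Number of Fox p-colorings (p prime) is p^2 if p = 3, else p.
  Since 37 does not divide 3, only trivial (constant) colorings exist.
  (So the trial a0 = 24, a1 = 7 with a0 != a1 does NOT extend to a valid coloring of the whole trefoil: the other two crossing relations require 3*(a1 - a0) = 0 (mod 37), which fails.)
  Total colorings = 37
Step 3: a2 = 27, total Fox 37-colorings = 37

27


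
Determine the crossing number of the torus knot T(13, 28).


For a torus knot T(p, q) with gcd(p,q)=1,
the crossing number is min(p*(q-1), q*(p-1)).
p*(q-1) = 13*27 = 351
q*(p-1) = 28*12 = 336
min(351, 336) = 336

336


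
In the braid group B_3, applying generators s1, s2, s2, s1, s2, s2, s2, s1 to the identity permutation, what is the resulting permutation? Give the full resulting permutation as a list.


Starting with identity [1, 2, 3].
Apply generators in sequence:
  After s1: [2, 1, 3]
  After s2: [2, 3, 1]
  After s2: [2, 1, 3]
  After s1: [1, 2, 3]
  After s2: [1, 3, 2]
  After s2: [1, 2, 3]
  After s2: [1, 3, 2]
  After s1: [3, 1, 2]
Final permutation: [3, 1, 2]

[3, 1, 2]


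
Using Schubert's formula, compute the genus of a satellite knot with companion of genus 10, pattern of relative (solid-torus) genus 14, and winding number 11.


Schubert: g(satellite) = g_rel(pattern) + |winding| * g(companion),
where g_rel(pattern) is the genus of the pattern relative to the solid torus.
= 14 + 11 * 10
= 14 + 110 = 124

124


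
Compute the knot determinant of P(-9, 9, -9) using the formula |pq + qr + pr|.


Step 1: Compute pq + qr + pr.
pq = (-9)*9 = -81
qr = 9*(-9) = -81
pr = (-9)*(-9) = 81
pq + qr + pr = -81 + (-81) + 81 = -81
Step 2: Take absolute value.
det(P(-9,9,-9)) = |-81| = 81

81


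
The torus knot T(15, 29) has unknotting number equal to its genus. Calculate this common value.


For a torus knot T(p,q), both the unknotting number and genus equal (p-1)(q-1)/2.
= (15-1)(29-1)/2
= 14*28/2
= 392/2 = 196

196


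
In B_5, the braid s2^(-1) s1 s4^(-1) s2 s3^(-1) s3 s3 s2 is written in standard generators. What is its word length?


The word length counts the number of generators (including inverses).
Listing each generator: s2^(-1), s1, s4^(-1), s2, s3^(-1), s3, s3, s2
There are 8 generators in this braid word.

8


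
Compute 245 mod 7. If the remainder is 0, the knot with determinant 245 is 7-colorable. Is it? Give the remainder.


Step 1: A knot is p-colorable if and only if p divides its determinant.
Step 2: Compute 245 mod 7.
245 = 35 * 7 + 0
Step 3: 245 mod 7 = 0
Step 4: The knot is 7-colorable: yes

0


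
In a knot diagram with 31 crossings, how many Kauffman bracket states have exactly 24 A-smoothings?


We choose which 24 of 31 crossings get A-smoothings.
C(31, 24) = 31! / (24! * 7!)
= 2629575

2629575


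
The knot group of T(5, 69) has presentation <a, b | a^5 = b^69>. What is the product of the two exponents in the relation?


The relation is a^5 = b^69.
Product of exponents = 5 * 69
= 345

345


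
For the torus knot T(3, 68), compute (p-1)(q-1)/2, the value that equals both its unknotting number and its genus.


For a torus knot T(p,q), both the unknotting number and genus equal (p-1)(q-1)/2.
= (3-1)(68-1)/2
= 2*67/2
= 134/2 = 67

67


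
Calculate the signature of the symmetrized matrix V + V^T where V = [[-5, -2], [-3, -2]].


Step 1: V + V^T = [[-10, -5], [-5, -4]]
Step 2: trace = -14, det = 15
Step 3: Discriminant = (-14)^2 - 4*15 = 136
Step 4: Eigenvalues: -1.16905, -12.831
Step 5: Signature = (# positive eigenvalues) - (# negative eigenvalues) = -2

-2


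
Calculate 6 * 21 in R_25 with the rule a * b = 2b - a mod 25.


6 * 21 = 2*21 - 6 mod 25
= 42 - 6 mod 25
= 36 mod 25 = 11

11


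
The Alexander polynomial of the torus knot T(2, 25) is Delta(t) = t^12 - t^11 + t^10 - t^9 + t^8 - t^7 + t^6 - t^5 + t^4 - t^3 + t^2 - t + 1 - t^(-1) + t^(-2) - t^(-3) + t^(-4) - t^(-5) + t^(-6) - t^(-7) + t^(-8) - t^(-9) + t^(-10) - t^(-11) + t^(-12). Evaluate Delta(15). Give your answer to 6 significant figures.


Substituting t = 15 into Delta(t) = t^12 - t^11 + t^10 - t^9 + t^8 - t^7 + t^6 - t^5 + t^4 - t^3 + t^2 - t + 1 - t^(-1) + t^(-2) - t^(-3) + t^(-4) - t^(-5) + t^(-6) - t^(-7) + t^(-8) - t^(-9) + t^(-10) - t^(-11) + t^(-12):
Term values: (129746337890625) + (-8649755859375) + (576650390625) + (-38443359375) + (2562890625) + (-170859375) + (11390625) + (-759375) + (50625) + (-3375) + (225) + (-15) + (1) + (-0.0666667) + (0.00444444) + (-0.000296296) + (1.97531e-05) + (-1.31687e-06) + (8.77915e-08) + (-5.85277e-09) + (3.90184e-10) + (-2.60123e-11) + (1.73415e-12) + (-1.1561e-13) + (7.70735e-15)
Sum = 1.216371918e+14
Rounded to 6 significant figures: 1.21637e+14

1.21637e+14


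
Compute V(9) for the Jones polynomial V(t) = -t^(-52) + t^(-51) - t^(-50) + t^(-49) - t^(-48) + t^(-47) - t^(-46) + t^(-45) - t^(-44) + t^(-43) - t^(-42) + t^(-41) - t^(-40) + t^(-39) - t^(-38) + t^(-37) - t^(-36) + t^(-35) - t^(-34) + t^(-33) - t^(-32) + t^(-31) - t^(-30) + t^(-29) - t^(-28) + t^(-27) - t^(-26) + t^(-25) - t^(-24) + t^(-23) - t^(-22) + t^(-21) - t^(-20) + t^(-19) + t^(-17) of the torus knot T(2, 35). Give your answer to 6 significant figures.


Substituting t = 9 into V(t) = -t^(-52) + t^(-51) - t^(-50) + t^(-49) - t^(-48) + t^(-47) - t^(-46) + t^(-45) - t^(-44) + t^(-43) - t^(-42) + t^(-41) - t^(-40) + t^(-39) - t^(-38) + t^(-37) - t^(-36) + t^(-35) - t^(-34) + t^(-33) - t^(-32) + t^(-31) - t^(-30) + t^(-29) - t^(-28) + t^(-27) - t^(-26) + t^(-25) - t^(-24) + t^(-23) - t^(-22) + t^(-21) - t^(-20) + t^(-19) + t^(-17):
  (-)t^(-52) = -2.39546e-50
  (+)t^(-51) = 2.15592e-49
  (-)t^(-50) = -1.94033e-48
  (+)t^(-49) = 1.74629e-47
  (-)t^(-48) = -1.57166e-46
  (+)t^(-47) = 1.4145e-45
  (-)t^(-46) = -1.27305e-44
  (+)t^(-45) = 1.14574e-43
  (-)t^(-44) = -1.03117e-42
  (+)t^(-43) = 9.28052e-42
  (-)t^(-42) = -8.35246e-41
  (+)t^(-41) = 7.51722e-40
  (-)t^(-40) = -6.7655e-39
  (+)t^(-39) = 6.08895e-38
  (-)t^(-38) = -5.48005e-37
  (+)t^(-37) = 4.93205e-36
  (-)t^(-36) = -4.43884e-35
  (+)t^(-35) = 3.99496e-34
  (-)t^(-34) = -3.59546e-33
  (+)t^(-33) = 3.23592e-32
  (-)t^(-32) = -2.91232e-31
  (+)t^(-31) = 2.62109e-30
  (-)t^(-30) = -2.35898e-29
  (+)t^(-29) = 2.12308e-28
  (-)t^(-28) = -1.91078e-27
  (+)t^(-27) = 1.7197e-26
  (-)t^(-26) = -1.54773e-25
  (+)t^(-25) = 1.39296e-24
  (-)t^(-24) = -1.25366e-23
  (+)t^(-23) = 1.12829e-22
  (-)t^(-22) = -1.01546e-21
  (+)t^(-21) = 9.13918e-21
  (-)t^(-20) = -8.22526e-20
  (+)t^(-19) = 7.40274e-19
  (+)t^(-17) = 5.99622e-17
Sum = (-2.39546e-50) + (2.15592e-49) + (-1.94033e-48) + (1.74629e-47) + (-1.57166e-46) + (1.4145e-45) + (-1.27305e-44) + (1.14574e-43) + (-1.03117e-42) + (9.28052e-42) + (-8.35246e-41) + (7.51722e-40) + (-6.7655e-39) + (6.08895e-38) + (-5.48005e-37) + (4.93205e-36) + (-4.43884e-35) + (3.99496e-34) + (-3.59546e-33) + (3.23592e-32) + (-2.91232e-31) + (2.62109e-30) + (-2.35898e-29) + (2.12308e-28) + (-1.91078e-27) + (1.7197e-26) + (-1.54773e-25) + (1.39296e-24) + (-1.25366e-23) + (1.12829e-22) + (-1.01546e-21) + (9.13918e-21) + (-8.22526e-20) + (7.40274e-19) + (5.99622e-17)
= 6.062841608e-17
Rounded to 6 significant figures: 6.06284e-17

6.06284e-17


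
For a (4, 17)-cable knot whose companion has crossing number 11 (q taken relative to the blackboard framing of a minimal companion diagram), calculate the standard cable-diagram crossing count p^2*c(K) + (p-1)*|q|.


Step 1: Each of the c(K) crossings of the companion diagram becomes p*p = p^2 crossings among the p parallel strands, and each of the |q| twists s_1 s_2 ... s_(p-1) adds (p-1) crossings.
  Crossings = p^2 * c(K) + (p-1)*|q|
Step 2: = 4^2 * 11 + (4-1)*17
Step 3: = 16*11 + 3*17
Step 4: = 176 + 51 = 227

227


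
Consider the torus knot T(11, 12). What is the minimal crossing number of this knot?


For a torus knot T(p, q) with gcd(p,q)=1,
the crossing number is min(p*(q-1), q*(p-1)).
p*(q-1) = 11*11 = 121
q*(p-1) = 12*10 = 120
min(121, 120) = 120

120


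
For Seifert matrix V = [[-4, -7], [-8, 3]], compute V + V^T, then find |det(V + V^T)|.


Step 1: Form V + V^T where V = [[-4, -7], [-8, 3]]
  V^T = [[-4, -8], [-7, 3]]
  V + V^T = [[-8, -15], [-15, 6]]
Step 2: det(V + V^T) = (-8)*6 - (-15)*(-15)
  = -48 - 225 = -273
Step 3: Knot determinant = |det(V + V^T)| = |-273| = 273

273


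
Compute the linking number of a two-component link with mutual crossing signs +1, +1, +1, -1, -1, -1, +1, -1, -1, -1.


Step 1: Count positive crossings: 4
Step 2: Count negative crossings: 6
Step 3: Sum of signs = 4 - 6 = -2
Step 4: Linking number = sum/2 = -2/2 = -1

-1


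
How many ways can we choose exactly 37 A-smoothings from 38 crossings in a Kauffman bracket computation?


We choose which 37 of 38 crossings get A-smoothings.
C(38, 37) = 38! / (37! * 1!)
= 38

38


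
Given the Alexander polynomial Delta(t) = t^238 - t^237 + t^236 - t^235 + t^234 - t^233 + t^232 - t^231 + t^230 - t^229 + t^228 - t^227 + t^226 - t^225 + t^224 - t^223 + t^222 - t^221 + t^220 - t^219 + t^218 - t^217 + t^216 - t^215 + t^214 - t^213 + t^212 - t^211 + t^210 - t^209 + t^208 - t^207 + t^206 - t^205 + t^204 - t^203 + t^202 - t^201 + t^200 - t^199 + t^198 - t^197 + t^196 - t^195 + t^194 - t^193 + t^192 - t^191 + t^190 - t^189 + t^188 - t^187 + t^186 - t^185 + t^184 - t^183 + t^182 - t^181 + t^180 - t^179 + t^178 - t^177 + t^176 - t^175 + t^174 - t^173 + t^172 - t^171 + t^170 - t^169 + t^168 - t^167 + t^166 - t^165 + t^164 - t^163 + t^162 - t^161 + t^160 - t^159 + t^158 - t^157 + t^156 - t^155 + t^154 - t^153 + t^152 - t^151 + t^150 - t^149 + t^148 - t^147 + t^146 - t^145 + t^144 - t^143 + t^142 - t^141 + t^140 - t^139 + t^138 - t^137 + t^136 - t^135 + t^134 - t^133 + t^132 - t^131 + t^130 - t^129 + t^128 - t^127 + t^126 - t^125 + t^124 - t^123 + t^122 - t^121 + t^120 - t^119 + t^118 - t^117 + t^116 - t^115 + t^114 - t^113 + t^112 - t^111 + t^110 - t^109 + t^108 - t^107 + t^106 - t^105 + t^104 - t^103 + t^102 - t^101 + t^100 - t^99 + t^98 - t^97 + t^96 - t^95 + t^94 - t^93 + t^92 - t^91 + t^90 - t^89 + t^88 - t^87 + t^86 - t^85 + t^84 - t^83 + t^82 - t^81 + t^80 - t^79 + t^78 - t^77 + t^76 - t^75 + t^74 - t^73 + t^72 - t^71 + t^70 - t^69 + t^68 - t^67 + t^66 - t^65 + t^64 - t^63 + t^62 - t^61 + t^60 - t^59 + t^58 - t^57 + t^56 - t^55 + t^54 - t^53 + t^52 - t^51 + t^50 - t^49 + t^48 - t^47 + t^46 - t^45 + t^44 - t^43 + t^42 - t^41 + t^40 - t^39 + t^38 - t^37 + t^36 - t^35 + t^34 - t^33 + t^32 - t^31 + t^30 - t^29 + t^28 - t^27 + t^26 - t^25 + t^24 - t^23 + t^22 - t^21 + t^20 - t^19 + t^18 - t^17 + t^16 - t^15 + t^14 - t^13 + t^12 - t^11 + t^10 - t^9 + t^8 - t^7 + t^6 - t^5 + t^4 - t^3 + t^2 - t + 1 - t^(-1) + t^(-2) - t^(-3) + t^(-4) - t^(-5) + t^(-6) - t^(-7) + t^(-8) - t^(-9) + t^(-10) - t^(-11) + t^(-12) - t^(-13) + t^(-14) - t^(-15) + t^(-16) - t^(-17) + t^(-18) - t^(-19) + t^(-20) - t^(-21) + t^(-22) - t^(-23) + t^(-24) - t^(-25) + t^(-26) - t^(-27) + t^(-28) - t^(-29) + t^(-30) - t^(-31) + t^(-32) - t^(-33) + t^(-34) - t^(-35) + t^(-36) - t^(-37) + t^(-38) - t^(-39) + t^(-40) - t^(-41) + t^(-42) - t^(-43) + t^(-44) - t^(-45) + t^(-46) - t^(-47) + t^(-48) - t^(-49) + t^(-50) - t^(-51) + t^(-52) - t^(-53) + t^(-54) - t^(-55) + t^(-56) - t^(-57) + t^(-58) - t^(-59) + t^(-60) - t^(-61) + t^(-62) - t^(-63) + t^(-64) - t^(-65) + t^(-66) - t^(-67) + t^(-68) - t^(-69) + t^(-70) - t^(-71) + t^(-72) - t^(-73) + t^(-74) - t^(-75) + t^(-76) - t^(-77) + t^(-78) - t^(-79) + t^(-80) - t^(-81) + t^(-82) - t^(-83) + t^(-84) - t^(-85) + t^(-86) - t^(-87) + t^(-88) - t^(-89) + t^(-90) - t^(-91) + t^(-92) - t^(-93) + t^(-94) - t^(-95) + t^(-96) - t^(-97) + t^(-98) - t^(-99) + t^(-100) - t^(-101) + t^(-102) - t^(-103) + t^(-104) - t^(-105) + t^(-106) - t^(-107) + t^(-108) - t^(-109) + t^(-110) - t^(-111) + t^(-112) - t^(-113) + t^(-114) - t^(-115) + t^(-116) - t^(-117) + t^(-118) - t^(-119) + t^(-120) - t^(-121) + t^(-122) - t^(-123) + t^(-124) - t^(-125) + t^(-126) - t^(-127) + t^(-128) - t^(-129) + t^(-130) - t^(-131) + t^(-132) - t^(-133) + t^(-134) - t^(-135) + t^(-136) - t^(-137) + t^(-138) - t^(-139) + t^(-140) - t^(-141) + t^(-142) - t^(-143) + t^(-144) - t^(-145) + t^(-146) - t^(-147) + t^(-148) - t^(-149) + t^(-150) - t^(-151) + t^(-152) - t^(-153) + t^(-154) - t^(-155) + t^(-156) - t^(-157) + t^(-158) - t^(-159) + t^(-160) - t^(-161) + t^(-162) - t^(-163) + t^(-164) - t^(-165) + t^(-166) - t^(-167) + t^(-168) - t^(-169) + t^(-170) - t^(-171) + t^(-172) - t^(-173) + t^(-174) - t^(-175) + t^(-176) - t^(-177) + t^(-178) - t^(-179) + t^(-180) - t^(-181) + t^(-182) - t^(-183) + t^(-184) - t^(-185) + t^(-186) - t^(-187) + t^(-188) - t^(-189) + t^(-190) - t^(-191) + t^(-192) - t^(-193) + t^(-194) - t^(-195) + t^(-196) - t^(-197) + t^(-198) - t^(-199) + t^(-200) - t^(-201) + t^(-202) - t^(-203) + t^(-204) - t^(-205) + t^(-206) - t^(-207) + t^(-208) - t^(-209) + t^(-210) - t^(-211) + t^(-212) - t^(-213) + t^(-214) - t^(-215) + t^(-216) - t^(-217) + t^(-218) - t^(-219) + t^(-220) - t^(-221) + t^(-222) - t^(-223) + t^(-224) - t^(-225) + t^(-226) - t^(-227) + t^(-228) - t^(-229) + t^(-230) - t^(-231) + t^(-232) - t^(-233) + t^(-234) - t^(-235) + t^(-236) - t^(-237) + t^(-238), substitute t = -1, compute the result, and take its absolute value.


Step 1: The polynomial has 477 terms with alternating signs, exponents from 238 down to -238.
Step 2: Substitute t = -1. The i-th term has coefficient (-1)^i and exponent (m-i),
  so its value is (-1)^i * (-1)^(m-i) = (-1)^m = 1 for every i.
Step 3: All 477 terms equal 1, so Delta(-1) = 477 * (1) = 477
Step 4: |Delta(-1)| = 477

477


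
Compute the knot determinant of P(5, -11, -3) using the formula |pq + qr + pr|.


Step 1: Compute pq + qr + pr.
pq = 5*(-11) = -55
qr = (-11)*(-3) = 33
pr = 5*(-3) = -15
pq + qr + pr = -55 + 33 + (-15) = -37
Step 2: Take absolute value.
det(P(5,-11,-3)) = |-37| = 37

37


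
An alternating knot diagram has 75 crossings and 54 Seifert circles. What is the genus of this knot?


For alternating knots, g = (c - s + 1)/2.
= (75 - 54 + 1)/2
= 22/2 = 11

11


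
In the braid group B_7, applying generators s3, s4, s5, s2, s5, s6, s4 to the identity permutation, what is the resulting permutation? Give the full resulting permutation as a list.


Starting with identity [1, 2, 3, 4, 5, 6, 7].
Apply generators in sequence:
  After s3: [1, 2, 4, 3, 5, 6, 7]
  After s4: [1, 2, 4, 5, 3, 6, 7]
  After s5: [1, 2, 4, 5, 6, 3, 7]
  After s2: [1, 4, 2, 5, 6, 3, 7]
  After s5: [1, 4, 2, 5, 3, 6, 7]
  After s6: [1, 4, 2, 5, 3, 7, 6]
  After s4: [1, 4, 2, 3, 5, 7, 6]
Final permutation: [1, 4, 2, 3, 5, 7, 6]

[1, 4, 2, 3, 5, 7, 6]


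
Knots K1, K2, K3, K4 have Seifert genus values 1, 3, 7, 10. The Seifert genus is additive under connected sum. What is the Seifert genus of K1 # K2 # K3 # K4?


The Seifert genus is additive under connected sum.
Seifert genus(K1 # K2 # K3 # K4) = (1) + (3) + (7) + (10)
= 21

21


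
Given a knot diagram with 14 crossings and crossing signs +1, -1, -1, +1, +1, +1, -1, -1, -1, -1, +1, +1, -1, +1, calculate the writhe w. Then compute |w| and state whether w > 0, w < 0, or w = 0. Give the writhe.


Step 1: Count positive crossings (+1).
Positive crossings: 7
Step 2: Count negative crossings (-1).
Negative crossings: 7
Step 3: Writhe = (positive) - (negative)
w = 7 - 7 = 0
Step 4: |w| = 0, and w is zero

0


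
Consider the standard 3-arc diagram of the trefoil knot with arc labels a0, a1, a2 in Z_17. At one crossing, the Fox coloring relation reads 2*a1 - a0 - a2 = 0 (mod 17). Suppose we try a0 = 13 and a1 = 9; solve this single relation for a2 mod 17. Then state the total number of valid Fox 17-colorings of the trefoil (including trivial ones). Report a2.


Step 1: Apply the given crossing relation 2*a1 - a0 - a2 = 0 (mod 17).
  a2 = 2*a1 - a0 mod 17
  a2 = 2*9 - 13 mod 17
  a2 = 18 - 13 mod 17
  a2 = 5 mod 17 = 5
Step 2: The trefoil has determinant 3.
  Number of Fox p-colorings (p prime) is p^2 if p = 3, else p.
  Since 17 does not divide 3, only trivial (constant) colorings exist.
  (So the trial a0 = 13, a1 = 9 with a0 != a1 does NOT extend to a valid coloring of the whole trefoil: the other two crossing relations require 3*(a1 - a0) = 0 (mod 17), which fails.)
  Total colorings = 17
Step 3: a2 = 5, total Fox 17-colorings = 17

5


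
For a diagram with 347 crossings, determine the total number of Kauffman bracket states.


Each crossing contributes 2 choices (A-smoothing or B-smoothing).
Total states = 2^347 = 286687326998758938951352611912760867599570623646035140467198604923365359511060601008752319138765710819328

286687326998758938951352611912760867599570623646035140467198604923365359511060601008752319138765710819328


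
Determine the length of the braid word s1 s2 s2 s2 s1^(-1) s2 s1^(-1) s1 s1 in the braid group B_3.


The word length counts the number of generators (including inverses).
Listing each generator: s1, s2, s2, s2, s1^(-1), s2, s1^(-1), s1, s1
There are 9 generators in this braid word.

9


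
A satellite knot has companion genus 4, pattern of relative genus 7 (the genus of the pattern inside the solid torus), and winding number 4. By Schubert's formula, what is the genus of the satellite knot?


Schubert: g(satellite) = g_rel(pattern) + |winding| * g(companion),
where g_rel(pattern) is the genus of the pattern relative to the solid torus.
= 7 + 4 * 4
= 7 + 16 = 23

23


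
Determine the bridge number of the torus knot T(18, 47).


The bridge number of T(p,q) is min(p,q).
min(18, 47) = 18

18


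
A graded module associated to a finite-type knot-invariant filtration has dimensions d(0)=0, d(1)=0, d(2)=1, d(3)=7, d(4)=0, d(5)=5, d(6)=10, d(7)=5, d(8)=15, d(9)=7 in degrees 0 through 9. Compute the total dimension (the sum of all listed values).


Total dimension = d(0) + d(1) + ... + d(9)
= 0 + 0 + 1 + 7 + 0 + 5 + 10 + 5 + 15 + 7
= 50

50


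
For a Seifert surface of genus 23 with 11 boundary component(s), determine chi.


chi = 2 - 2g - b
= 2 - 2*23 - 11
= 2 - 46 - 11 = -55

-55


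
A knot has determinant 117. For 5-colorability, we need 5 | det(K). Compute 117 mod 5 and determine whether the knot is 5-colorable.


Step 1: A knot is p-colorable if and only if p divides its determinant.
Step 2: Compute 117 mod 5.
117 = 23 * 5 + 2
Step 3: 117 mod 5 = 2
Step 4: The knot is 5-colorable: no

2


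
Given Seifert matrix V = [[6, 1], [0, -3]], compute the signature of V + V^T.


Step 1: V + V^T = [[12, 1], [1, -6]]
Step 2: trace = 6, det = -73
Step 3: Discriminant = 6^2 - 4*(-73) = 328
Step 4: Eigenvalues: 12.0554, -6.05539
Step 5: Signature = (# positive eigenvalues) - (# negative eigenvalues) = 0

0


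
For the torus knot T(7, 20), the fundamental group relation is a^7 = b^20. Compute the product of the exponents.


The relation is a^7 = b^20.
Product of exponents = 7 * 20
= 140

140


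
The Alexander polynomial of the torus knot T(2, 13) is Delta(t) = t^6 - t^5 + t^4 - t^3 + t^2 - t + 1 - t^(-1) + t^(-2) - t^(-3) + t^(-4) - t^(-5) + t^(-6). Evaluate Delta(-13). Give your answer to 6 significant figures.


Substituting t = -13 into Delta(t) = t^6 - t^5 + t^4 - t^3 + t^2 - t + 1 - t^(-1) + t^(-2) - t^(-3) + t^(-4) - t^(-5) + t^(-6):
Term values: (4826809) + (371293) + (28561) + (2197) + (169) + (13) + (1) + (0.0769231) + (0.00591716) + (0.000455166) + (3.50128e-05) + (2.69329e-06) + (2.07176e-07)
Sum = 5229043.083
Rounded to 6 significant figures: 5.22904e+06

5.22904e+06


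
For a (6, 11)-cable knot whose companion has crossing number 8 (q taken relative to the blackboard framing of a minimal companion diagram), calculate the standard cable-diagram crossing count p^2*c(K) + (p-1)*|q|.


Step 1: Each of the c(K) crossings of the companion diagram becomes p*p = p^2 crossings among the p parallel strands, and each of the |q| twists s_1 s_2 ... s_(p-1) adds (p-1) crossings.
  Crossings = p^2 * c(K) + (p-1)*|q|
Step 2: = 6^2 * 8 + (6-1)*11
Step 3: = 36*8 + 5*11
Step 4: = 288 + 55 = 343

343


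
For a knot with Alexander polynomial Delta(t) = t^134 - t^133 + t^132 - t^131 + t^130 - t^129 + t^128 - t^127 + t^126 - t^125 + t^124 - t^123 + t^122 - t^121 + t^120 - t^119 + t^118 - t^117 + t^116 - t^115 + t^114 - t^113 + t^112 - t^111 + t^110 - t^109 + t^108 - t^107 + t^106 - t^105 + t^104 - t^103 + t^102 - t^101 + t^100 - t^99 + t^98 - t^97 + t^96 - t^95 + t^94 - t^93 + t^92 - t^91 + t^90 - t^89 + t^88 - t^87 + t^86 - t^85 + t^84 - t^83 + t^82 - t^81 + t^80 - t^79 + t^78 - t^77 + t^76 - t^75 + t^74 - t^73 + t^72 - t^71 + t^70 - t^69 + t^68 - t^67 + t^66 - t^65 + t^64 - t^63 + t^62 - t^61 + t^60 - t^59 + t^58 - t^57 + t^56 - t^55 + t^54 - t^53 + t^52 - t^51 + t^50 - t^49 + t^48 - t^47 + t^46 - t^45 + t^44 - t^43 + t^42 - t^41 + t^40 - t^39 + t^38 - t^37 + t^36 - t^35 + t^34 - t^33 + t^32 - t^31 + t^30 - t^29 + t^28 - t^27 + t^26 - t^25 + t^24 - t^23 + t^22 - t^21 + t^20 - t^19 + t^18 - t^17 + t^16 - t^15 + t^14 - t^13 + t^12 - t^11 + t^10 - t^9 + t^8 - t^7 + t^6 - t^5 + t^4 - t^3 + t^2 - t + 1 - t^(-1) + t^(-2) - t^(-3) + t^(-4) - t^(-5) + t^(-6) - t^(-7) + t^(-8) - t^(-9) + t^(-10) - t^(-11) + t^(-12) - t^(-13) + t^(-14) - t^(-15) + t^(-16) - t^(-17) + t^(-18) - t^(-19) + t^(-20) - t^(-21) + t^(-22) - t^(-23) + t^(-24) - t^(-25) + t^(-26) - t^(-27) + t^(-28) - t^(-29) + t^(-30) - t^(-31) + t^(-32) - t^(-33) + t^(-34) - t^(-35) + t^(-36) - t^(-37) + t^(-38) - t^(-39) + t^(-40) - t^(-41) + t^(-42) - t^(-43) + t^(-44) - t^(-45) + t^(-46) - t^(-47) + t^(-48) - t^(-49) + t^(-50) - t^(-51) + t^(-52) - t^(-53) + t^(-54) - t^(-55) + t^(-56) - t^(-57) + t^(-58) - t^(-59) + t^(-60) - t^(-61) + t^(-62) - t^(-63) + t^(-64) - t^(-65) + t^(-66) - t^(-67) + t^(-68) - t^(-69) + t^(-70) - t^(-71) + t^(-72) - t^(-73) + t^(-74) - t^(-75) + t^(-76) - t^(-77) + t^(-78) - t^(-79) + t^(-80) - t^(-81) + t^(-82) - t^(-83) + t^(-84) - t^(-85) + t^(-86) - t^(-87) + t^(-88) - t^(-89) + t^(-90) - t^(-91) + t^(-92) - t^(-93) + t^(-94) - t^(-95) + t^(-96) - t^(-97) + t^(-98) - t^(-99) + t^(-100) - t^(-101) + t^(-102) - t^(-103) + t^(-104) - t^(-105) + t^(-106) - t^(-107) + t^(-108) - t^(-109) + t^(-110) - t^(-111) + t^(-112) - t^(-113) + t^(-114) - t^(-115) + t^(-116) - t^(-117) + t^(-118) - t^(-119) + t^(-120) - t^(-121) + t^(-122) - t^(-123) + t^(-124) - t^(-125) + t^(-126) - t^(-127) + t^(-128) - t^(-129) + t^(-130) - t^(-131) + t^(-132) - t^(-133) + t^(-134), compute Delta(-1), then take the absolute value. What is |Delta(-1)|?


Step 1: The polynomial has 269 terms with alternating signs, exponents from 134 down to -134.
Step 2: Substitute t = -1. The i-th term has coefficient (-1)^i and exponent (m-i),
  so its value is (-1)^i * (-1)^(m-i) = (-1)^m = 1 for every i.
Step 3: All 269 terms equal 1, so Delta(-1) = 269 * (1) = 269
Step 4: |Delta(-1)| = 269

269


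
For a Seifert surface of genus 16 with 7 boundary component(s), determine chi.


chi = 2 - 2g - b
= 2 - 2*16 - 7
= 2 - 32 - 7 = -37

-37


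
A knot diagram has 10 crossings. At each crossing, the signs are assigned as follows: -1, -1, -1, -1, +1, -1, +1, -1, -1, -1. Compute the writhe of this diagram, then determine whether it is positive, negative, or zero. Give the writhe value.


Step 1: Count positive crossings (+1).
Positive crossings: 2
Step 2: Count negative crossings (-1).
Negative crossings: 8
Step 3: Writhe = (positive) - (negative)
w = 2 - 8 = -6
Step 4: |w| = 6, and w is negative

-6


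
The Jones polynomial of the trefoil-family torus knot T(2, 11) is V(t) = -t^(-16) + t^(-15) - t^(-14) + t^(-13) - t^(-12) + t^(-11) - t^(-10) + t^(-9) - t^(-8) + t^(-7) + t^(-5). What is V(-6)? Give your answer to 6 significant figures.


Substituting t = -6 into V(t) = -t^(-16) + t^(-15) - t^(-14) + t^(-13) - t^(-12) + t^(-11) - t^(-10) + t^(-9) - t^(-8) + t^(-7) + t^(-5):
  (-)t^(-16) = -3.5447e-13
  (+)t^(-15) = -2.12682e-12
  (-)t^(-14) = -1.27609e-11
  (+)t^(-13) = -7.65656e-11
  (-)t^(-12) = -4.59394e-10
  (+)t^(-11) = -2.75636e-09
  (-)t^(-10) = -1.65382e-08
  (+)t^(-9) = -9.9229e-08
  (-)t^(-8) = -5.95374e-07
  (+)t^(-7) = -3.57225e-06
  (+)t^(-5) = -0.000128601
Sum = (-3.5447e-13) + (-2.12682e-12) + (-1.27609e-11) + (-7.65656e-11) + (-4.59394e-10) + (-2.75636e-09) + (-1.65382e-08) + (-9.9229e-08) + (-5.95374e-07) + (-3.57225e-06) + (-0.000128601)
= -0.0001328875171
Rounded to 6 significant figures: -0.000132888

-0.000132888


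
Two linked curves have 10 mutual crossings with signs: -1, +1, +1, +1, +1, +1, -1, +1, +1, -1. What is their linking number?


Step 1: Count positive crossings: 7
Step 2: Count negative crossings: 3
Step 3: Sum of signs = 7 - 3 = 4
Step 4: Linking number = sum/2 = 4/2 = 2

2


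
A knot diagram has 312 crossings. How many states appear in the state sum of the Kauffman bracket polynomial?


Each crossing contributes 2 choices (A-smoothing or B-smoothing).
Total states = 2^312 = 8343699359066055009355553539724812947666814540455674882605631280555545803830627148527195652096

8343699359066055009355553539724812947666814540455674882605631280555545803830627148527195652096


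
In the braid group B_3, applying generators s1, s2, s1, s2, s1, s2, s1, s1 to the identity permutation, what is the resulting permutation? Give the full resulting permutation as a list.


Starting with identity [1, 2, 3].
Apply generators in sequence:
  After s1: [2, 1, 3]
  After s2: [2, 3, 1]
  After s1: [3, 2, 1]
  After s2: [3, 1, 2]
  After s1: [1, 3, 2]
  After s2: [1, 2, 3]
  After s1: [2, 1, 3]
  After s1: [1, 2, 3]
Final permutation: [1, 2, 3]

[1, 2, 3]


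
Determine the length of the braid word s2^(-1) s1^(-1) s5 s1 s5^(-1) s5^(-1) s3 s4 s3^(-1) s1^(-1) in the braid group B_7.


The word length counts the number of generators (including inverses).
Listing each generator: s2^(-1), s1^(-1), s5, s1, s5^(-1), s5^(-1), s3, s4, s3^(-1), s1^(-1)
There are 10 generators in this braid word.

10


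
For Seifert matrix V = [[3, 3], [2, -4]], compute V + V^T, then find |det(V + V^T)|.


Step 1: Form V + V^T where V = [[3, 3], [2, -4]]
  V^T = [[3, 2], [3, -4]]
  V + V^T = [[6, 5], [5, -8]]
Step 2: det(V + V^T) = 6*(-8) - 5*5
  = -48 - 25 = -73
Step 3: Knot determinant = |det(V + V^T)| = |-73| = 73

73


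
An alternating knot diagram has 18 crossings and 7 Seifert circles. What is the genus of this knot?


For alternating knots, g = (c - s + 1)/2.
= (18 - 7 + 1)/2
= 12/2 = 6

6


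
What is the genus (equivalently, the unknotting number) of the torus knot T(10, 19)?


For a torus knot T(p,q), both the unknotting number and genus equal (p-1)(q-1)/2.
= (10-1)(19-1)/2
= 9*18/2
= 162/2 = 81

81


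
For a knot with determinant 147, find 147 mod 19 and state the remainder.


Step 1: A knot is p-colorable if and only if p divides its determinant.
Step 2: Compute 147 mod 19.
147 = 7 * 19 + 14
Step 3: 147 mod 19 = 14
Step 4: The knot is 19-colorable: no

14


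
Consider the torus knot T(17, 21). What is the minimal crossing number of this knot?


For a torus knot T(p, q) with gcd(p,q)=1,
the crossing number is min(p*(q-1), q*(p-1)).
p*(q-1) = 17*20 = 340
q*(p-1) = 21*16 = 336
min(340, 336) = 336

336


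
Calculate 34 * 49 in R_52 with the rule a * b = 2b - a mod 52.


34 * 49 = 2*49 - 34 mod 52
= 98 - 34 mod 52
= 64 mod 52 = 12

12


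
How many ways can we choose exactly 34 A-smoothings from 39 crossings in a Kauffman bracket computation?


We choose which 34 of 39 crossings get A-smoothings.
C(39, 34) = 39! / (34! * 5!)
= 575757

575757


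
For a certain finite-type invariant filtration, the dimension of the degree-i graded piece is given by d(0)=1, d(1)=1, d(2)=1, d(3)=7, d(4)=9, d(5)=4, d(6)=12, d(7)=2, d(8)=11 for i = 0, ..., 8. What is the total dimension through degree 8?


Total dimension = d(0) + d(1) + ... + d(8)
= 1 + 1 + 1 + 7 + 9 + 4 + 12 + 2 + 11
= 48

48


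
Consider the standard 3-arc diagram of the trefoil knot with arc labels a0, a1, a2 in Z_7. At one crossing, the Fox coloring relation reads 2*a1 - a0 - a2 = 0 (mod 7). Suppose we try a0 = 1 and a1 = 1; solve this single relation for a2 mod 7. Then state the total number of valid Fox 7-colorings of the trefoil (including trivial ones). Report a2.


Step 1: Apply the given crossing relation 2*a1 - a0 - a2 = 0 (mod 7).
  a2 = 2*a1 - a0 mod 7
  a2 = 2*1 - 1 mod 7
  a2 = 2 - 1 mod 7
  a2 = 1 mod 7 = 1
Step 2: The trefoil has determinant 3.
  Number of Fox p-colorings (p prime) is p^2 if p = 3, else p.
  Since 7 does not divide 3, only trivial (constant) colorings exist.
  (Here a0 = a1 = a2 = 1, the constant coloring, which is valid.)
  Total colorings = 7
Step 3: a2 = 1, total Fox 7-colorings = 7

1


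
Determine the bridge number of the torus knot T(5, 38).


The bridge number of T(p,q) is min(p,q).
min(5, 38) = 5

5


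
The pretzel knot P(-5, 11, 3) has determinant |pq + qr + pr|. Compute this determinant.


Step 1: Compute pq + qr + pr.
pq = (-5)*11 = -55
qr = 11*3 = 33
pr = (-5)*3 = -15
pq + qr + pr = -55 + 33 + (-15) = -37
Step 2: Take absolute value.
det(P(-5,11,3)) = |-37| = 37

37


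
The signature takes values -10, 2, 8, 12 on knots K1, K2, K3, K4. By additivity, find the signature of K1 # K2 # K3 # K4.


The signature is additive under connected sum.
signature(K1 # K2 # K3 # K4) = (-10) + (2) + (8) + (12)
= 12

12


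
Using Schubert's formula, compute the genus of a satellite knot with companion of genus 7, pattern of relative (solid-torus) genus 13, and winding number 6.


Schubert: g(satellite) = g_rel(pattern) + |winding| * g(companion),
where g_rel(pattern) is the genus of the pattern relative to the solid torus.
= 13 + 6 * 7
= 13 + 42 = 55

55


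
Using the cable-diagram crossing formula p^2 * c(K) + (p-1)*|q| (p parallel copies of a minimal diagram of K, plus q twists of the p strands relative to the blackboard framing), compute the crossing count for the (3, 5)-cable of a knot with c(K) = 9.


Step 1: Each of the c(K) crossings of the companion diagram becomes p*p = p^2 crossings among the p parallel strands, and each of the |q| twists s_1 s_2 ... s_(p-1) adds (p-1) crossings.
  Crossings = p^2 * c(K) + (p-1)*|q|
Step 2: = 3^2 * 9 + (3-1)*5
Step 3: = 9*9 + 2*5
Step 4: = 81 + 10 = 91

91


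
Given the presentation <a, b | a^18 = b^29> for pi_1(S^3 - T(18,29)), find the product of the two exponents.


The relation is a^18 = b^29.
Product of exponents = 18 * 29
= 522

522


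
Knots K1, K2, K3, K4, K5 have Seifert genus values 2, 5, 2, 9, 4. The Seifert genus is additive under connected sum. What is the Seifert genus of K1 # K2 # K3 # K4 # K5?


The Seifert genus is additive under connected sum.
Seifert genus(K1 # K2 # K3 # K4 # K5) = (2) + (5) + (2) + (9) + (4)
= 22

22


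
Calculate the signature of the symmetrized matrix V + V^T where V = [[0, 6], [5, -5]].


Step 1: V + V^T = [[0, 11], [11, -10]]
Step 2: trace = -10, det = -121
Step 3: Discriminant = (-10)^2 - 4*(-121) = 584
Step 4: Eigenvalues: 7.08305, -17.083
Step 5: Signature = (# positive eigenvalues) - (# negative eigenvalues) = 0

0


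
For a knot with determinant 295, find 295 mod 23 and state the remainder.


Step 1: A knot is p-colorable if and only if p divides its determinant.
Step 2: Compute 295 mod 23.
295 = 12 * 23 + 19
Step 3: 295 mod 23 = 19
Step 4: The knot is 23-colorable: no

19


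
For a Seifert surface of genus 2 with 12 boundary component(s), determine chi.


chi = 2 - 2g - b
= 2 - 2*2 - 12
= 2 - 4 - 12 = -14

-14


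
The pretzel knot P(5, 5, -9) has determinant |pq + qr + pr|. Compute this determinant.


Step 1: Compute pq + qr + pr.
pq = 5*5 = 25
qr = 5*(-9) = -45
pr = 5*(-9) = -45
pq + qr + pr = 25 + (-45) + (-45) = -65
Step 2: Take absolute value.
det(P(5,5,-9)) = |-65| = 65

65


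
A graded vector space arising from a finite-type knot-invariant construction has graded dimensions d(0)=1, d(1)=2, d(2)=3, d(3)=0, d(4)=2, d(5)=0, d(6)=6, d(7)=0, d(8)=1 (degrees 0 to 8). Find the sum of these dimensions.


Total dimension = d(0) + d(1) + ... + d(8)
= 1 + 2 + 3 + 0 + 2 + 0 + 6 + 0 + 1
= 15

15


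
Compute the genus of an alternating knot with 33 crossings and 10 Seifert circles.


For alternating knots, g = (c - s + 1)/2.
= (33 - 10 + 1)/2
= 24/2 = 12

12


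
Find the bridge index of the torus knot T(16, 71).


The bridge number of T(p,q) is min(p,q).
min(16, 71) = 16

16


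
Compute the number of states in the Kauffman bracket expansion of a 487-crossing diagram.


Each crossing contributes 2 choices (A-smoothing or B-smoothing).
Total states = 2^487 = 399583814440447005616844445413525287135820562261116307309972090832047582568929999375399181192126972308457847183540047730617340886948900519205142528

399583814440447005616844445413525287135820562261116307309972090832047582568929999375399181192126972308457847183540047730617340886948900519205142528


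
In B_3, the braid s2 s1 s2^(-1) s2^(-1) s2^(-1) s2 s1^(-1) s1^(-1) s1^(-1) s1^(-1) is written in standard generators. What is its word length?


The word length counts the number of generators (including inverses).
Listing each generator: s2, s1, s2^(-1), s2^(-1), s2^(-1), s2, s1^(-1), s1^(-1), s1^(-1), s1^(-1)
There are 10 generators in this braid word.

10


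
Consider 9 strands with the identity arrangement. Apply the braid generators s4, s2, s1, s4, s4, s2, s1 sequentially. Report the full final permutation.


Starting with identity [1, 2, 3, 4, 5, 6, 7, 8, 9].
Apply generators in sequence:
  After s4: [1, 2, 3, 5, 4, 6, 7, 8, 9]
  After s2: [1, 3, 2, 5, 4, 6, 7, 8, 9]
  After s1: [3, 1, 2, 5, 4, 6, 7, 8, 9]
  After s4: [3, 1, 2, 4, 5, 6, 7, 8, 9]
  After s4: [3, 1, 2, 5, 4, 6, 7, 8, 9]
  After s2: [3, 2, 1, 5, 4, 6, 7, 8, 9]
  After s1: [2, 3, 1, 5, 4, 6, 7, 8, 9]
Final permutation: [2, 3, 1, 5, 4, 6, 7, 8, 9]

[2, 3, 1, 5, 4, 6, 7, 8, 9]


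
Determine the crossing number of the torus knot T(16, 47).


For a torus knot T(p, q) with gcd(p,q)=1,
the crossing number is min(p*(q-1), q*(p-1)).
p*(q-1) = 16*46 = 736
q*(p-1) = 47*15 = 705
min(736, 705) = 705

705


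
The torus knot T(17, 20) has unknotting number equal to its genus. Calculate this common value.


For a torus knot T(p,q), both the unknotting number and genus equal (p-1)(q-1)/2.
= (17-1)(20-1)/2
= 16*19/2
= 304/2 = 152

152


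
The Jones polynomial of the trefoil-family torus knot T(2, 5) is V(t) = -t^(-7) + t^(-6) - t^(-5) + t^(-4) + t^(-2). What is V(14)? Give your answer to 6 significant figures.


Substituting t = 14 into V(t) = -t^(-7) + t^(-6) - t^(-5) + t^(-4) + t^(-2):
  (-)t^(-7) = -9.48645e-09
  (+)t^(-6) = 1.3281e-07
  (-)t^(-5) = -1.85934e-06
  (+)t^(-4) = 2.60308e-05
  (+)t^(-2) = 0.00510204
Sum = (-9.48645e-09) + (1.3281e-07) + (-1.85934e-06) + (2.60308e-05) + (0.00510204)
= 0.005126335616
Rounded to 6 significant figures: 0.00512634

0.00512634


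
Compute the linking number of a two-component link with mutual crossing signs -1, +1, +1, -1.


Step 1: Count positive crossings: 2
Step 2: Count negative crossings: 2
Step 3: Sum of signs = 2 - 2 = 0
Step 4: Linking number = sum/2 = 0/2 = 0

0


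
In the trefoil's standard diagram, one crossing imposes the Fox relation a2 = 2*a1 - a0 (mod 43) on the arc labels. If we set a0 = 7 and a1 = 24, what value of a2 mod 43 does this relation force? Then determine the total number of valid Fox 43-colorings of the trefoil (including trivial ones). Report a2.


Step 1: Apply the given crossing relation 2*a1 - a0 - a2 = 0 (mod 43).
  a2 = 2*a1 - a0 mod 43
  a2 = 2*24 - 7 mod 43
  a2 = 48 - 7 mod 43
  a2 = 41 mod 43 = 41
Step 2: The trefoil has determinant 3.
  Number of Fox p-colorings (p prime) is p^2 if p = 3, else p.
  Since 43 does not divide 3, only trivial (constant) colorings exist.
  (So the trial a0 = 7, a1 = 24 with a0 != a1 does NOT extend to a valid coloring of the whole trefoil: the other two crossing relations require 3*(a1 - a0) = 0 (mod 43), which fails.)
  Total colorings = 43
Step 3: a2 = 41, total Fox 43-colorings = 43

41


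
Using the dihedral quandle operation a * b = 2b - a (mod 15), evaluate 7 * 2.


7 * 2 = 2*2 - 7 mod 15
= 4 - 7 mod 15
= -3 mod 15 = 12

12


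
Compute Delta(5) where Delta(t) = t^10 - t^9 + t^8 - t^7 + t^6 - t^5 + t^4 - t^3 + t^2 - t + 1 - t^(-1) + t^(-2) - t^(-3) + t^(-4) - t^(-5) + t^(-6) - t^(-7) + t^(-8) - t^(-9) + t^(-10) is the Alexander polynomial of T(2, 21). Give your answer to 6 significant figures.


Substituting t = 5 into Delta(t) = t^10 - t^9 + t^8 - t^7 + t^6 - t^5 + t^4 - t^3 + t^2 - t + 1 - t^(-1) + t^(-2) - t^(-3) + t^(-4) - t^(-5) + t^(-6) - t^(-7) + t^(-8) - t^(-9) + t^(-10):
Term values: (9765625) + (-1953125) + (390625) + (-78125) + (15625) + (-3125) + (625) + (-125) + (25) + (-5) + (1) + (-0.2) + (0.04) + (-0.008) + (0.0016) + (-0.00032) + (6.4e-05) + (-1.28e-05) + (2.56e-06) + (-5.12e-07) + (1.024e-07)
Sum = 8138020.833
Rounded to 6 significant figures: 8.13802e+06

8.13802e+06
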